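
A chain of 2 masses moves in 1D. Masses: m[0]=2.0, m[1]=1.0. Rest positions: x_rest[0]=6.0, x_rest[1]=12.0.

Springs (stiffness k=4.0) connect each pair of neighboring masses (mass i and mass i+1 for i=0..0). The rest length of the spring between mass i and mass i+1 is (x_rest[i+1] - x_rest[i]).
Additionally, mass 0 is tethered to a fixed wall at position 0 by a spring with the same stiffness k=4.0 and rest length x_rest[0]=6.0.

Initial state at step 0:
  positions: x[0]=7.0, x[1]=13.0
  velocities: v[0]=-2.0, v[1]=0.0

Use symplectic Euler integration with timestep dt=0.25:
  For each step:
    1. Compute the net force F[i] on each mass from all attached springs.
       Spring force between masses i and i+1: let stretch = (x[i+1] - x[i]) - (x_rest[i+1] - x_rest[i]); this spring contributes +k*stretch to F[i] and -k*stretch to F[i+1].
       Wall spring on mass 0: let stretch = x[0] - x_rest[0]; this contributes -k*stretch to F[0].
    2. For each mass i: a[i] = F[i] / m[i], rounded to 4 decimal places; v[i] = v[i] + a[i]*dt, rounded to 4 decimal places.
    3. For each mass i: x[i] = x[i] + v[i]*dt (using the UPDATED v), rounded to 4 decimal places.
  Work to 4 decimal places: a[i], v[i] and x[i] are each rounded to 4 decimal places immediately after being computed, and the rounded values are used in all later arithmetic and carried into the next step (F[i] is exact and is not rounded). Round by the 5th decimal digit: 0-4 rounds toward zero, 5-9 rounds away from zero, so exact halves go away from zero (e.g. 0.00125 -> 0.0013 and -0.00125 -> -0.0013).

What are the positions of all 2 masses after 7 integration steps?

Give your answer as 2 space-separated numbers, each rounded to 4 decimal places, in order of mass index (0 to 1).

Answer: 5.1783 9.5738

Derivation:
Step 0: x=[7.0000 13.0000] v=[-2.0000 0.0000]
Step 1: x=[6.3750 13.0000] v=[-2.5000 0.0000]
Step 2: x=[5.7813 12.8438] v=[-2.3750 -0.6250]
Step 3: x=[5.3477 12.4219] v=[-1.7344 -1.6875]
Step 4: x=[5.1299 11.7315] v=[-0.8712 -2.7617]
Step 5: x=[5.0961 10.8907] v=[-0.1354 -3.3633]
Step 6: x=[5.1496 10.1012] v=[0.2139 -3.1579]
Step 7: x=[5.1783 9.5738] v=[0.1149 -2.1095]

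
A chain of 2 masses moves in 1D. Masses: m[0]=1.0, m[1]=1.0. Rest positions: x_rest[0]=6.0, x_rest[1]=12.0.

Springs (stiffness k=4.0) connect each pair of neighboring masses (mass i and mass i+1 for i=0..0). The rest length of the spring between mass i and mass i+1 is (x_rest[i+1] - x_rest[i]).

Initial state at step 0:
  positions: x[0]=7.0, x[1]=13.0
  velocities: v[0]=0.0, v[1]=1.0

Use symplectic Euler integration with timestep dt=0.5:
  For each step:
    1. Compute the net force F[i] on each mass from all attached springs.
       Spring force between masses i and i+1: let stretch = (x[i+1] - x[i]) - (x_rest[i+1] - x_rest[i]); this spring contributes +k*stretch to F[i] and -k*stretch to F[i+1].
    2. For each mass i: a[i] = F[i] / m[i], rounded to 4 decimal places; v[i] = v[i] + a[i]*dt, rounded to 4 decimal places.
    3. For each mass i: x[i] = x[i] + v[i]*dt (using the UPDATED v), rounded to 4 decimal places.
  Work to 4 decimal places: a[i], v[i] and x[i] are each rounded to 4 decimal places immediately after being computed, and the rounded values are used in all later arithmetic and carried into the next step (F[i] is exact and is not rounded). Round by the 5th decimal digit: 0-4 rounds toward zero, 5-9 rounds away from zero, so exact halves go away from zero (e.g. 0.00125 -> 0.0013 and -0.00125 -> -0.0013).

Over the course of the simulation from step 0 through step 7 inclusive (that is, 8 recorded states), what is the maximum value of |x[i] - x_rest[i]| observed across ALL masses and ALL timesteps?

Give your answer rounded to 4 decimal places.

Answer: 3.0000

Derivation:
Step 0: x=[7.0000 13.0000] v=[0.0000 1.0000]
Step 1: x=[7.0000 13.5000] v=[0.0000 1.0000]
Step 2: x=[7.5000 13.5000] v=[1.0000 0.0000]
Step 3: x=[8.0000 13.5000] v=[1.0000 0.0000]
Step 4: x=[8.0000 14.0000] v=[0.0000 1.0000]
Step 5: x=[8.0000 14.5000] v=[0.0000 1.0000]
Step 6: x=[8.5000 14.5000] v=[1.0000 0.0000]
Step 7: x=[9.0000 14.5000] v=[1.0000 0.0000]
Max displacement = 3.0000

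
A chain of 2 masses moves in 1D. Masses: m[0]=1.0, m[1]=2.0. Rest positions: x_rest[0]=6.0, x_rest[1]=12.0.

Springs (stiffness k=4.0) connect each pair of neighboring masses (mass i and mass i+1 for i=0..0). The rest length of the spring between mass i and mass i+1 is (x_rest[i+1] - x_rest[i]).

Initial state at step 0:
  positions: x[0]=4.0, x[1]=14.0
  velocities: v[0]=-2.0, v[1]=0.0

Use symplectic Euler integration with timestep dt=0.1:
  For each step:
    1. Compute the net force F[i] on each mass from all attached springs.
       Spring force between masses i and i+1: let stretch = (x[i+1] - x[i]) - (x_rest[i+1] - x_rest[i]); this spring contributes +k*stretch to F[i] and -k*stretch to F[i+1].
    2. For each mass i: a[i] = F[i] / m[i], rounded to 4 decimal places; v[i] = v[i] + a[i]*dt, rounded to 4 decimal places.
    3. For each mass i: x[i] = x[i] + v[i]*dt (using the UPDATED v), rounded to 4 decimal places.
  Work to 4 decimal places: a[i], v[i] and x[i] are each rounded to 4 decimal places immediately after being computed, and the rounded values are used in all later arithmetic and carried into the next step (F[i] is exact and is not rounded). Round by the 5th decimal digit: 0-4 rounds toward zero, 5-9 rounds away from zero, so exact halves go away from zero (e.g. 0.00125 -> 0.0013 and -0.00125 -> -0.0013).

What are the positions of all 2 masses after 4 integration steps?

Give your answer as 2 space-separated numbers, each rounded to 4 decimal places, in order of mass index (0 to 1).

Answer: 4.7372 13.2315

Derivation:
Step 0: x=[4.0000 14.0000] v=[-2.0000 0.0000]
Step 1: x=[3.9600 13.9200] v=[-0.4000 -0.8000]
Step 2: x=[4.0784 13.7608] v=[1.1840 -1.5920]
Step 3: x=[4.3441 13.5280] v=[2.6570 -2.3285]
Step 4: x=[4.7372 13.2315] v=[3.9306 -2.9653]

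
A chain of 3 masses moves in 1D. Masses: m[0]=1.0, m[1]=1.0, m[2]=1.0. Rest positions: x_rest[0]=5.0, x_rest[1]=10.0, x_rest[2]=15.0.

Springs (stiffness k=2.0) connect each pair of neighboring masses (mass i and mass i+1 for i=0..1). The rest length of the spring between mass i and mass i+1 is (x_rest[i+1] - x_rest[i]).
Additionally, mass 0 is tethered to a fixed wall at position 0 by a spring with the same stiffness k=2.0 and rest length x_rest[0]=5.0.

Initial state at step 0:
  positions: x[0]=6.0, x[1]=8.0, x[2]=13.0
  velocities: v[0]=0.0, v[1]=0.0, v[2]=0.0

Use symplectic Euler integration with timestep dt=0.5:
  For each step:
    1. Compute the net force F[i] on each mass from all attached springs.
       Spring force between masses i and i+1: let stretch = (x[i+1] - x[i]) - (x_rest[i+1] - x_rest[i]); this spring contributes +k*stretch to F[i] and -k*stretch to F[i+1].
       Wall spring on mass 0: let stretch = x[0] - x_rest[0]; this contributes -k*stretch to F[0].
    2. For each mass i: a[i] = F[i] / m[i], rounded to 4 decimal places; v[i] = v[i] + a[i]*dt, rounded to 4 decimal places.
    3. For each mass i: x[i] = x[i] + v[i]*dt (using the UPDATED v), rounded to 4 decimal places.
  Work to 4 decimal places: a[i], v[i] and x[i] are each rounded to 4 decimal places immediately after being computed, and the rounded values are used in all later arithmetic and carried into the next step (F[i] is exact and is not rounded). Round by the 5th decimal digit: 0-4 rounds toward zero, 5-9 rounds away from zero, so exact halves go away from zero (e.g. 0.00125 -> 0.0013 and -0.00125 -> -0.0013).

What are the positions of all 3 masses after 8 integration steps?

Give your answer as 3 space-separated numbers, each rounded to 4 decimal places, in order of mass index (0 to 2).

Answer: 6.5234 10.3790 16.8907

Derivation:
Step 0: x=[6.0000 8.0000 13.0000] v=[0.0000 0.0000 0.0000]
Step 1: x=[4.0000 9.5000 13.0000] v=[-4.0000 3.0000 0.0000]
Step 2: x=[2.7500 10.0000 13.7500] v=[-2.5000 1.0000 1.5000]
Step 3: x=[3.7500 8.7500 15.1250] v=[2.0000 -2.5000 2.7500]
Step 4: x=[5.3750 8.1875 15.8125] v=[3.2500 -1.1250 1.3750]
Step 5: x=[5.7188 10.0313 15.1875] v=[0.6875 3.6875 -1.2500]
Step 6: x=[5.3594 12.2969 14.4844] v=[-0.7188 4.5312 -1.4062]
Step 7: x=[5.7891 12.1875 15.1876] v=[0.8593 -0.2188 1.4063]
Step 8: x=[6.5234 10.3790 16.8907] v=[1.4686 -3.6171 3.4062]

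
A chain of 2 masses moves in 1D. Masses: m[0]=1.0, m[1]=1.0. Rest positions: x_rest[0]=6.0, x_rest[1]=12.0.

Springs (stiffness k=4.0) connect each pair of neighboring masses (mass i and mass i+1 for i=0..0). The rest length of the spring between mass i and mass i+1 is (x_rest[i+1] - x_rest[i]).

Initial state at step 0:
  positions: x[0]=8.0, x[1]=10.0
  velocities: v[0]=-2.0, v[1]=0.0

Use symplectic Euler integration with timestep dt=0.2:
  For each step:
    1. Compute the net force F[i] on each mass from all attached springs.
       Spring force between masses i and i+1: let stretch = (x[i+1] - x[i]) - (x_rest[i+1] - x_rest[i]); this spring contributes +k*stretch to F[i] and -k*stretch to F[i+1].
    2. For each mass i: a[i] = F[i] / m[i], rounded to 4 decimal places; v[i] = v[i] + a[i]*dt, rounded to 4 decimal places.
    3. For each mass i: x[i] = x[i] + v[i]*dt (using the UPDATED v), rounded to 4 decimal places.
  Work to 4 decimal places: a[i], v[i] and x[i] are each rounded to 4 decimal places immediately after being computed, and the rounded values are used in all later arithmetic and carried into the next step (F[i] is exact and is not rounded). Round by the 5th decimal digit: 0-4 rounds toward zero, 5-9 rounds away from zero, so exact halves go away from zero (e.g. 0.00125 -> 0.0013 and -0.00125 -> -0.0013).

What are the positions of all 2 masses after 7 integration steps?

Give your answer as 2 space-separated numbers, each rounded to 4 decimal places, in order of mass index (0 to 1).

Step 0: x=[8.0000 10.0000] v=[-2.0000 0.0000]
Step 1: x=[6.9600 10.6400] v=[-5.2000 3.2000]
Step 2: x=[5.5488 11.6512] v=[-7.0560 5.0560]
Step 3: x=[4.1540 12.6460] v=[-6.9741 4.9741]
Step 4: x=[3.1579 13.2421] v=[-4.9805 2.9805]
Step 5: x=[2.8153 13.1847] v=[-1.7131 -0.2869]
Step 6: x=[3.1718 12.4282] v=[1.7824 -3.7824]
Step 7: x=[4.0493 11.1507] v=[4.3875 -6.3875]

Answer: 4.0493 11.1507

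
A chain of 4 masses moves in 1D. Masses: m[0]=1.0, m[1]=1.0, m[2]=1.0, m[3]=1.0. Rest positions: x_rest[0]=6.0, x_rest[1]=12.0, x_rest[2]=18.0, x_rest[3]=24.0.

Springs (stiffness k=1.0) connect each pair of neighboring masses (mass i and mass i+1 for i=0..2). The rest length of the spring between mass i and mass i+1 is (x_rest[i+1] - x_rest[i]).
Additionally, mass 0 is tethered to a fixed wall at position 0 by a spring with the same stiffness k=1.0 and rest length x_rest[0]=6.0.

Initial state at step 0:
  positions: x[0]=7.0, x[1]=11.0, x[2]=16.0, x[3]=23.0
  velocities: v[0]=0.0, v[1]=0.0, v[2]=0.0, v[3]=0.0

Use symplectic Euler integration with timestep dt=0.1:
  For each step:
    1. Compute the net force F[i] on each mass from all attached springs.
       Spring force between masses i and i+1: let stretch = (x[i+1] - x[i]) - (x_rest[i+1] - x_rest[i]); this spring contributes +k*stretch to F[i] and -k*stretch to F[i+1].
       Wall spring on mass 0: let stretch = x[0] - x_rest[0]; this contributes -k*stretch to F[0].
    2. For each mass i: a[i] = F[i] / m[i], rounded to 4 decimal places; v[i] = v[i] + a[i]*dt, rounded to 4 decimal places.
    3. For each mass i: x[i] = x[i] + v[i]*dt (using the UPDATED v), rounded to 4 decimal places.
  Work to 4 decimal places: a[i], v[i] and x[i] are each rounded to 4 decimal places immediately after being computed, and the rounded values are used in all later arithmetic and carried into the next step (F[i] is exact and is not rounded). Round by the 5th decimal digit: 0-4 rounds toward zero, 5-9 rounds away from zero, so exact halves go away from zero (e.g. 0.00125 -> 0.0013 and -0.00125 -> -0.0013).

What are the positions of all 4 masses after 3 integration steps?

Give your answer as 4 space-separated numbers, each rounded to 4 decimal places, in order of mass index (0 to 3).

Answer: 6.8235 11.0585 16.1180 22.9415

Derivation:
Step 0: x=[7.0000 11.0000 16.0000 23.0000] v=[0.0000 0.0000 0.0000 0.0000]
Step 1: x=[6.9700 11.0100 16.0200 22.9900] v=[-0.3000 0.1000 0.2000 -0.1000]
Step 2: x=[6.9107 11.0297 16.0596 22.9703] v=[-0.5930 0.1970 0.3960 -0.1970]
Step 3: x=[6.8235 11.0585 16.1180 22.9415] v=[-0.8722 0.2881 0.5841 -0.2881]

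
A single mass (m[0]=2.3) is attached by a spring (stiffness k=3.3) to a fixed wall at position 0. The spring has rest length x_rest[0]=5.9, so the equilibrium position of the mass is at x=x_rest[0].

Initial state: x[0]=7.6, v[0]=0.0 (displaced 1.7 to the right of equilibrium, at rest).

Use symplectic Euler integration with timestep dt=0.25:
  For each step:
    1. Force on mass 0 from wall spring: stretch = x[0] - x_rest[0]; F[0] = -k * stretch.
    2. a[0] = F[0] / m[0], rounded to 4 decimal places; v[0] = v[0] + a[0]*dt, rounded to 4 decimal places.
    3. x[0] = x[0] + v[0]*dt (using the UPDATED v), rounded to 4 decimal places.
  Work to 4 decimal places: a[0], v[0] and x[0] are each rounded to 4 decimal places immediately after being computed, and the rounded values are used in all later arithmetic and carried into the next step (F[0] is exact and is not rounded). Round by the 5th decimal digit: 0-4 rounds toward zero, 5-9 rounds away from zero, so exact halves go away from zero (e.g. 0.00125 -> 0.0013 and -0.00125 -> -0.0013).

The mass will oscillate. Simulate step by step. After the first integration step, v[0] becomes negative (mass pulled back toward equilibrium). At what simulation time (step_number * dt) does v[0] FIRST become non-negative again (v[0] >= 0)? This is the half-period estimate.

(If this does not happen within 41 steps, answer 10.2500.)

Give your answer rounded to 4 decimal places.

Answer: 2.7500

Derivation:
Step 0: x=[7.6000] v=[0.0000]
Step 1: x=[7.4476] v=[-0.6098]
Step 2: x=[7.1564] v=[-1.1649]
Step 3: x=[6.7525] v=[-1.6156]
Step 4: x=[6.2722] v=[-1.9214]
Step 5: x=[5.7585] v=[-2.0549]
Step 6: x=[5.2575] v=[-2.0042]
Step 7: x=[4.8141] v=[-1.7738]
Step 8: x=[4.4680] v=[-1.3843]
Step 9: x=[4.2503] v=[-0.8707]
Step 10: x=[4.1806] v=[-0.2790]
Step 11: x=[4.2651] v=[0.3378]
First v>=0 after going negative at step 11, time=2.7500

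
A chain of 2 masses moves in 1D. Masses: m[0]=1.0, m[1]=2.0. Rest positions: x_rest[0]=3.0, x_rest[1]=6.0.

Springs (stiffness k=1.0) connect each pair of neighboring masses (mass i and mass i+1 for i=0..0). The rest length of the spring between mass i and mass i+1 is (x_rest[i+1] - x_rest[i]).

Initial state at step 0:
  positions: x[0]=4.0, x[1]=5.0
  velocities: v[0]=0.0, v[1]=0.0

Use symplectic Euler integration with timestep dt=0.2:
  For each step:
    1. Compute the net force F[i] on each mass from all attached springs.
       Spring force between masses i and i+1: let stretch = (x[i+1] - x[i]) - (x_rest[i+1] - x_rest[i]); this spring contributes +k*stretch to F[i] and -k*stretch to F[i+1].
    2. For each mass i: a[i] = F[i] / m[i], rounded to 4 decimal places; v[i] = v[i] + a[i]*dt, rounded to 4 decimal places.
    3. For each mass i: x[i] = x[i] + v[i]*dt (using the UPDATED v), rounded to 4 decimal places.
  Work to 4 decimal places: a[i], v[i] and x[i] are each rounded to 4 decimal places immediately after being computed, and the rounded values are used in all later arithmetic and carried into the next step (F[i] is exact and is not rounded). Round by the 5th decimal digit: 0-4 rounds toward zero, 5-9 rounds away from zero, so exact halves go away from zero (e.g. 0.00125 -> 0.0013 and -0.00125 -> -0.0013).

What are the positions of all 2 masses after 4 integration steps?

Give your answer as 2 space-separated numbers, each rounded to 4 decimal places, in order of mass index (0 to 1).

Answer: 3.2700 5.3650

Derivation:
Step 0: x=[4.0000 5.0000] v=[0.0000 0.0000]
Step 1: x=[3.9200 5.0400] v=[-0.4000 0.2000]
Step 2: x=[3.7648 5.1176] v=[-0.7760 0.3880]
Step 3: x=[3.5437 5.2281] v=[-1.1054 0.5527]
Step 4: x=[3.2700 5.3650] v=[-1.3685 0.6843]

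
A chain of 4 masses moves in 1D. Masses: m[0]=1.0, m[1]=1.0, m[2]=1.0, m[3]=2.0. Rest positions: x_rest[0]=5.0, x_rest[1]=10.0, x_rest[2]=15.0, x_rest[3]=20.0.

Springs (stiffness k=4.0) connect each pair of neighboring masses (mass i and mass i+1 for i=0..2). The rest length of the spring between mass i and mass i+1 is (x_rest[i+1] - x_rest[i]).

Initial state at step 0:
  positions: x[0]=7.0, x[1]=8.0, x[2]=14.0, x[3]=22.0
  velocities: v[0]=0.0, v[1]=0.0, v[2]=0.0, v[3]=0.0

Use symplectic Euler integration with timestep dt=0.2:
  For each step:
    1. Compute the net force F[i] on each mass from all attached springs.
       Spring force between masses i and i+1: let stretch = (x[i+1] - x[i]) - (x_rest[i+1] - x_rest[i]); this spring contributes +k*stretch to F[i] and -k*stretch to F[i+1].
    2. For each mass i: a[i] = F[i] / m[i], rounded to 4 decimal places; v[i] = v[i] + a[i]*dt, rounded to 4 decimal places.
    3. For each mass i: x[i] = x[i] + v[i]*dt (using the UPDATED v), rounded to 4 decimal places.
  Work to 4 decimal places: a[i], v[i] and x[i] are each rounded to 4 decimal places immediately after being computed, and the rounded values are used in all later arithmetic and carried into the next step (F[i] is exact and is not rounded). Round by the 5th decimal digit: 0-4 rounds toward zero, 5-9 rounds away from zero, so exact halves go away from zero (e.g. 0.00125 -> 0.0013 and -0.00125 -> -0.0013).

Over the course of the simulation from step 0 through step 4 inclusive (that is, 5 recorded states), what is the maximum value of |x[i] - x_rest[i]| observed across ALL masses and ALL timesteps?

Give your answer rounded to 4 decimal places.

Answer: 2.2614

Derivation:
Step 0: x=[7.0000 8.0000 14.0000 22.0000] v=[0.0000 0.0000 0.0000 0.0000]
Step 1: x=[6.3600 8.8000 14.3200 21.7600] v=[-3.2000 4.0000 1.6000 -1.2000]
Step 2: x=[5.3104 10.0928 14.9472 21.3248] v=[-5.2480 6.4640 3.1360 -2.1760]
Step 3: x=[4.2260 11.3971 15.8181 20.7794] v=[-5.4221 6.5216 4.3546 -2.7270]
Step 4: x=[3.4890 12.2614 16.7755 20.2371] v=[-3.6852 4.3215 4.7868 -2.7115]
Max displacement = 2.2614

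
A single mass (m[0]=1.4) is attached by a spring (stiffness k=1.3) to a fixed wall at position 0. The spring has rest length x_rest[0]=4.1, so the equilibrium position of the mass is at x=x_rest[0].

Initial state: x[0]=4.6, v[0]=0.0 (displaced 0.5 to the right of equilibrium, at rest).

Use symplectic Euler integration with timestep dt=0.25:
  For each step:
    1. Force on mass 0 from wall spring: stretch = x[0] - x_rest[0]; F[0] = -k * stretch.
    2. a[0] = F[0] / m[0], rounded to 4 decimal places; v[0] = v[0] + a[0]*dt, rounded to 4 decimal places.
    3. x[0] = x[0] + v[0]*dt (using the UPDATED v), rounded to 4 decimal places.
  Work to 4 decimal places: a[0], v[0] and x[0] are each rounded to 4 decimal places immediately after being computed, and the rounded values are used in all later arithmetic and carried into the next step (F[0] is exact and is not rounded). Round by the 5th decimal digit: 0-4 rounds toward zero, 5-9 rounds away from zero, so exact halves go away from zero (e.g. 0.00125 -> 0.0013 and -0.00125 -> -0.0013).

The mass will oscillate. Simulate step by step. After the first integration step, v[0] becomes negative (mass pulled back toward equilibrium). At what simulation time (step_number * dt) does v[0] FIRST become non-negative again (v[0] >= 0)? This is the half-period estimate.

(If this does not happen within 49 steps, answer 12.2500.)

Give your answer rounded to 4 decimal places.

Step 0: x=[4.6000] v=[0.0000]
Step 1: x=[4.5710] v=[-0.1161]
Step 2: x=[4.5146] v=[-0.2255]
Step 3: x=[4.4342] v=[-0.3218]
Step 4: x=[4.3344] v=[-0.3994]
Step 5: x=[4.2210] v=[-0.4538]
Step 6: x=[4.1005] v=[-0.4819]
Step 7: x=[3.9800] v=[-0.4820]
Step 8: x=[3.8665] v=[-0.4542]
Step 9: x=[3.7665] v=[-0.4000]
Step 10: x=[3.6859] v=[-0.3226]
Step 11: x=[3.6293] v=[-0.2265]
Step 12: x=[3.6000] v=[-0.1172]
Step 13: x=[3.5997] v=[-0.0011]
Step 14: x=[3.6285] v=[0.1151]
First v>=0 after going negative at step 14, time=3.5000

Answer: 3.5000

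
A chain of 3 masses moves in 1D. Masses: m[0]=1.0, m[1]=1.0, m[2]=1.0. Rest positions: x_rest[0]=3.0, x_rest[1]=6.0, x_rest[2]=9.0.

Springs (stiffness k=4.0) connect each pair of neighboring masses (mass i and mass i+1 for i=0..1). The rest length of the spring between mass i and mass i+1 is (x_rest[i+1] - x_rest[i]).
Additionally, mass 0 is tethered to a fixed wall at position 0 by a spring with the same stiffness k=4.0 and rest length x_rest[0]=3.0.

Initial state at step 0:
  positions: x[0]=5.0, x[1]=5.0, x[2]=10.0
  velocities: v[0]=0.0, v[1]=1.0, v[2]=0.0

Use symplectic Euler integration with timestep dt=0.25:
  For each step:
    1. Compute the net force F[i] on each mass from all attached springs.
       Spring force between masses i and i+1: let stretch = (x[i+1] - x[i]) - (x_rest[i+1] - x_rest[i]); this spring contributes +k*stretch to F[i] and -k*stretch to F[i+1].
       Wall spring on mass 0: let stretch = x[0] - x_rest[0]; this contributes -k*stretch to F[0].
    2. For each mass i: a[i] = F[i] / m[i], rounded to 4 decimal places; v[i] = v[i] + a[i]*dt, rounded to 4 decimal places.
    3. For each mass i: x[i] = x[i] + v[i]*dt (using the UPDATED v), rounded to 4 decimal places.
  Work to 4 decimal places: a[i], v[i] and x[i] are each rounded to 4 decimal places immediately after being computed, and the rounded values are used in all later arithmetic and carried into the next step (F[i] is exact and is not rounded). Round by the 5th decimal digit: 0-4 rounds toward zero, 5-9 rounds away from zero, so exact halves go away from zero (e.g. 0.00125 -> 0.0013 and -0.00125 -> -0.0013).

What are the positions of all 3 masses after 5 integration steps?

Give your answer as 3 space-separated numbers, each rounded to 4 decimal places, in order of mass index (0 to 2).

Answer: 3.6309 5.3955 10.3877

Derivation:
Step 0: x=[5.0000 5.0000 10.0000] v=[0.0000 1.0000 0.0000]
Step 1: x=[3.7500 6.5000 9.5000] v=[-5.0000 6.0000 -2.0000]
Step 2: x=[2.2500 8.0625 9.0000] v=[-6.0000 6.2500 -2.0000]
Step 3: x=[1.6406 8.4063 9.0156] v=[-2.4375 1.3750 0.0625]
Step 4: x=[2.3125 7.2110 9.6289] v=[2.6876 -4.7814 2.4532]
Step 5: x=[3.6309 5.3955 10.3877] v=[5.2736 -7.2620 3.0353]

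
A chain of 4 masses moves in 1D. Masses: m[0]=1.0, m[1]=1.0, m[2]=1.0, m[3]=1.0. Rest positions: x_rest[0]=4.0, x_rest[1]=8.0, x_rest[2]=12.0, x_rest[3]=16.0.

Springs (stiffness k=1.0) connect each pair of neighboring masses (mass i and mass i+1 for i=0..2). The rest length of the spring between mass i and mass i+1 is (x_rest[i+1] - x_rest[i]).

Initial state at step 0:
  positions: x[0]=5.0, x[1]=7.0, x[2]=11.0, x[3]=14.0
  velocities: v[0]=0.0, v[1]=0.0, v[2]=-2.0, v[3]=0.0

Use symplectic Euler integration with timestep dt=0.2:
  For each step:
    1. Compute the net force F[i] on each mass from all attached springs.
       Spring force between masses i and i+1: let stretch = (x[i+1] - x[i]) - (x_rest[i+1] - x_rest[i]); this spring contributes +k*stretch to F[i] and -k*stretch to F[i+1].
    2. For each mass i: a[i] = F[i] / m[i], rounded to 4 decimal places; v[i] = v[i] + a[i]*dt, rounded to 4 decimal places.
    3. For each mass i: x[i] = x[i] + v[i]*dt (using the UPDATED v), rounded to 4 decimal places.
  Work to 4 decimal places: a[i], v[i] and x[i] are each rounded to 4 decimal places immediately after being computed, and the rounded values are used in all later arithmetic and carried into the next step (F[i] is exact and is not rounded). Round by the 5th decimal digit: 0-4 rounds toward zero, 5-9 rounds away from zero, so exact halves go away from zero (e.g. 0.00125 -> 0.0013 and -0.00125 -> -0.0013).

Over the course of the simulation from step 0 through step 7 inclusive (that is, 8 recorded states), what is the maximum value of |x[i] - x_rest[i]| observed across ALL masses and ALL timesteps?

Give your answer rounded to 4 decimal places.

Answer: 2.8527

Derivation:
Step 0: x=[5.0000 7.0000 11.0000 14.0000] v=[0.0000 0.0000 -2.0000 0.0000]
Step 1: x=[4.9200 7.0800 10.5600 14.0400] v=[-0.4000 0.4000 -2.2000 0.2000]
Step 2: x=[4.7664 7.2128 10.1200 14.1008] v=[-0.7680 0.6640 -2.2000 0.3040]
Step 3: x=[4.5507 7.3640 9.7229 14.1624] v=[-1.0787 0.7562 -1.9853 0.3078]
Step 4: x=[4.2875 7.4971 9.4091 14.2064] v=[-1.3160 0.6653 -1.5692 0.2199]
Step 5: x=[3.9927 7.5783 9.2107 14.2185] v=[-1.4741 0.4058 -0.9921 0.0604]
Step 6: x=[3.6813 7.5813 9.1473 14.1903] v=[-1.5570 0.0152 -0.3170 -0.1412]
Step 7: x=[3.3659 7.4910 9.2230 14.1203] v=[-1.5770 -0.4516 0.3784 -0.3498]
Max displacement = 2.8527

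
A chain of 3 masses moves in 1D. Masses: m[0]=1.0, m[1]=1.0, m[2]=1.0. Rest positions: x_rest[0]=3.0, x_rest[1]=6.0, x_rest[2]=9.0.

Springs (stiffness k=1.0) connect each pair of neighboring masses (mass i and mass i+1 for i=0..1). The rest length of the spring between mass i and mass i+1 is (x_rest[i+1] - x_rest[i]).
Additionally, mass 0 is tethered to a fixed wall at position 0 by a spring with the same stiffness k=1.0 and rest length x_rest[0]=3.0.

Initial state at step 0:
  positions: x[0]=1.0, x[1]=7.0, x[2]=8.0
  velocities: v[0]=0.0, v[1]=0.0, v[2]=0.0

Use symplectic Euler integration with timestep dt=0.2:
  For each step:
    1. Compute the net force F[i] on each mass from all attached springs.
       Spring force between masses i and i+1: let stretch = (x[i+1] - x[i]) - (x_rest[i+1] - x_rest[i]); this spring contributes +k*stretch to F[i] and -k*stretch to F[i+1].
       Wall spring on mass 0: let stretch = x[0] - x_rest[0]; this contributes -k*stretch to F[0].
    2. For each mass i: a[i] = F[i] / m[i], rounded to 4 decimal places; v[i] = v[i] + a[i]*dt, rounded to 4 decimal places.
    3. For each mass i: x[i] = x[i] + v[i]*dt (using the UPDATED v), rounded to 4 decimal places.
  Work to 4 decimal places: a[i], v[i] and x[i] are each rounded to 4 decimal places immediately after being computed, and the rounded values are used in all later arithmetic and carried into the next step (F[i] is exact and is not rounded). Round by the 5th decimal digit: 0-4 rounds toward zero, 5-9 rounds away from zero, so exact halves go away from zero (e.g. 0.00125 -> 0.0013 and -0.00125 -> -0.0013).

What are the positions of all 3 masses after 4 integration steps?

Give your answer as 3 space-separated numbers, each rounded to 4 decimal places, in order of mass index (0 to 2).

Step 0: x=[1.0000 7.0000 8.0000] v=[0.0000 0.0000 0.0000]
Step 1: x=[1.2000 6.8000 8.0800] v=[1.0000 -1.0000 0.4000]
Step 2: x=[1.5760 6.4272 8.2288] v=[1.8800 -1.8640 0.7440]
Step 3: x=[2.0830 5.9324 8.4255] v=[2.5350 -2.4739 0.9837]
Step 4: x=[2.6607 5.3834 8.6425] v=[2.8883 -2.7452 1.0851]

Answer: 2.6607 5.3834 8.6425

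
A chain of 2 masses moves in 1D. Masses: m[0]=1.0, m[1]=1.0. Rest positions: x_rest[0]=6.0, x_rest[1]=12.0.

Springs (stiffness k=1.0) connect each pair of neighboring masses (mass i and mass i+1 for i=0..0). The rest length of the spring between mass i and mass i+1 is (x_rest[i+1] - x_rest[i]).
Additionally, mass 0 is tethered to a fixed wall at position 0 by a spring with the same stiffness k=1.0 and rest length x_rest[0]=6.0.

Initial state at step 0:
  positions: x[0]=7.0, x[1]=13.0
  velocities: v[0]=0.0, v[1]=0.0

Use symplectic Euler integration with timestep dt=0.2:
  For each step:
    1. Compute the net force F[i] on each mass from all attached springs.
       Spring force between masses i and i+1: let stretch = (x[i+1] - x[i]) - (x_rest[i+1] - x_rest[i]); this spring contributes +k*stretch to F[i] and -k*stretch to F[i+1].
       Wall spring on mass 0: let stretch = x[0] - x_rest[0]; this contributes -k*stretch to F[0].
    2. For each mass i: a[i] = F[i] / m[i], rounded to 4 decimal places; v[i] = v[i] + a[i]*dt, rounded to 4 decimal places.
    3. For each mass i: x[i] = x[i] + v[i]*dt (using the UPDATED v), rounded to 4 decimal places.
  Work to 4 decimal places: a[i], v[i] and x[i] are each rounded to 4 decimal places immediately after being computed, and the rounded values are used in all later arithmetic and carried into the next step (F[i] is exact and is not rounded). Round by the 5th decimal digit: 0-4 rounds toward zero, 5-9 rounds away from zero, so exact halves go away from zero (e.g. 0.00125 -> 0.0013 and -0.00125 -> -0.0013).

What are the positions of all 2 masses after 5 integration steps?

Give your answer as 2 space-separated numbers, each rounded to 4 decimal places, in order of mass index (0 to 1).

Step 0: x=[7.0000 13.0000] v=[0.0000 0.0000]
Step 1: x=[6.9600 13.0000] v=[-0.2000 0.0000]
Step 2: x=[6.8832 12.9984] v=[-0.3840 -0.0080]
Step 3: x=[6.7757 12.9922] v=[-0.5376 -0.0310]
Step 4: x=[6.6458 12.9773] v=[-0.6494 -0.0743]
Step 5: x=[6.5033 12.9492] v=[-0.7123 -0.1406]

Answer: 6.5033 12.9492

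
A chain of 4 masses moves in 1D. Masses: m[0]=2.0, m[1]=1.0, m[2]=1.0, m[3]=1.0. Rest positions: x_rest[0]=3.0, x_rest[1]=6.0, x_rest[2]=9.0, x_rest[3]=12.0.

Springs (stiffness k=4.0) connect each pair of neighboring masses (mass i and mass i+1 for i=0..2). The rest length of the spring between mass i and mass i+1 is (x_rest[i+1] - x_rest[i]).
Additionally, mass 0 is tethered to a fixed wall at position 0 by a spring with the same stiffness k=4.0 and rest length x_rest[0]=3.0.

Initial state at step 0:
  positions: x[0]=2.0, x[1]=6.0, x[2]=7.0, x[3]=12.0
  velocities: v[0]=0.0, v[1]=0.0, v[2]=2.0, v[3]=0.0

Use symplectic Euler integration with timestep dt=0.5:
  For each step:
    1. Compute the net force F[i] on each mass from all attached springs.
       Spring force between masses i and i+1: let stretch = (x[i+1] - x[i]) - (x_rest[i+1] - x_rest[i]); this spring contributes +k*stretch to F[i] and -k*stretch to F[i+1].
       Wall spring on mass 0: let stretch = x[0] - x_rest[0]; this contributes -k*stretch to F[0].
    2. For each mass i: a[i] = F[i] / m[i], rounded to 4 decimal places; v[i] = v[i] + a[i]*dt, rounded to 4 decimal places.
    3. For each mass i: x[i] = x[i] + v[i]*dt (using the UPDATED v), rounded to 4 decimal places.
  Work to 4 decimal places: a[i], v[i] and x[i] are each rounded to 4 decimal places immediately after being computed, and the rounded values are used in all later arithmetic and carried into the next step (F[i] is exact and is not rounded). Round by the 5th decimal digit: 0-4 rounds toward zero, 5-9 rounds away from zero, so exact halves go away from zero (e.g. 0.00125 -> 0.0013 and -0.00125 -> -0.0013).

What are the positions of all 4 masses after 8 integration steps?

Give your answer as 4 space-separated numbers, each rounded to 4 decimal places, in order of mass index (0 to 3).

Answer: 2.9375 8.7500 7.6250 15.0000

Derivation:
Step 0: x=[2.0000 6.0000 7.0000 12.0000] v=[0.0000 0.0000 2.0000 0.0000]
Step 1: x=[3.0000 3.0000 12.0000 10.0000] v=[2.0000 -6.0000 10.0000 -4.0000]
Step 2: x=[2.5000 9.0000 6.0000 13.0000] v=[-1.0000 12.0000 -12.0000 6.0000]
Step 3: x=[4.0000 5.5000 10.0000 12.0000] v=[3.0000 -7.0000 8.0000 -2.0000]
Step 4: x=[4.2500 5.0000 11.5000 12.0000] v=[0.5000 -1.0000 3.0000 0.0000]
Step 5: x=[2.7500 10.2500 7.0000 14.5000] v=[-3.0000 10.5000 -9.0000 5.0000]
Step 6: x=[3.6250 4.7500 13.2500 12.5000] v=[1.7500 -11.0000 12.5000 -4.0000]
Step 7: x=[3.2500 6.6250 10.2500 14.2500] v=[-0.7500 3.7500 -6.0000 3.5000]
Step 8: x=[2.9375 8.7500 7.6250 15.0000] v=[-0.6250 4.2500 -5.2500 1.5000]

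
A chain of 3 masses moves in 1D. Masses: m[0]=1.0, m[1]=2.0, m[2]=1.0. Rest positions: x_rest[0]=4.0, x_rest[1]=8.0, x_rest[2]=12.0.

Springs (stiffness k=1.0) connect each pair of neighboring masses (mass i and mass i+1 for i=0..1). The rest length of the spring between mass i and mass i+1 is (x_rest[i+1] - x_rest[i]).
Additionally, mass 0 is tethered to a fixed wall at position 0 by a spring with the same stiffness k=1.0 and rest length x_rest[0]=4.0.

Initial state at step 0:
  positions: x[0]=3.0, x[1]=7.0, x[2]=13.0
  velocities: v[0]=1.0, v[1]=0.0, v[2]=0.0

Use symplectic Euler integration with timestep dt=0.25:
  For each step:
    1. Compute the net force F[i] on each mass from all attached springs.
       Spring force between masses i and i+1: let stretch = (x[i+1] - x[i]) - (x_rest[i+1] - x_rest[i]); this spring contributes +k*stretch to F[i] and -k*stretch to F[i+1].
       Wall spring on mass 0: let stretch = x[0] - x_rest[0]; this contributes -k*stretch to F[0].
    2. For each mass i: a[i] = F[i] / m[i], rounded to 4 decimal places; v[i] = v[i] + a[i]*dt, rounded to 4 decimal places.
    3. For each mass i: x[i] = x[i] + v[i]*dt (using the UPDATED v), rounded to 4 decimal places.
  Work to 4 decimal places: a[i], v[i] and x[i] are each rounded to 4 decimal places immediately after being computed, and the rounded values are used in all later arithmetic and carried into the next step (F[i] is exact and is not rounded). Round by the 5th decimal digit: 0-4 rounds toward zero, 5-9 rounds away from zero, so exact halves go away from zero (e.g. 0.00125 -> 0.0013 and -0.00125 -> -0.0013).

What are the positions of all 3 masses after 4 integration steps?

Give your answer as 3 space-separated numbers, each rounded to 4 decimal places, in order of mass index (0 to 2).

Answer: 4.2806 7.6110 11.9210

Derivation:
Step 0: x=[3.0000 7.0000 13.0000] v=[1.0000 0.0000 0.0000]
Step 1: x=[3.3125 7.0625 12.8750] v=[1.2500 0.2500 -0.5000]
Step 2: x=[3.6524 7.1895 12.6367] v=[1.3594 0.5078 -0.9531]
Step 3: x=[3.9851 7.3762 12.3080] v=[1.3306 0.7466 -1.3149]
Step 4: x=[4.2806 7.6110 11.9210] v=[1.1821 0.9392 -1.5479]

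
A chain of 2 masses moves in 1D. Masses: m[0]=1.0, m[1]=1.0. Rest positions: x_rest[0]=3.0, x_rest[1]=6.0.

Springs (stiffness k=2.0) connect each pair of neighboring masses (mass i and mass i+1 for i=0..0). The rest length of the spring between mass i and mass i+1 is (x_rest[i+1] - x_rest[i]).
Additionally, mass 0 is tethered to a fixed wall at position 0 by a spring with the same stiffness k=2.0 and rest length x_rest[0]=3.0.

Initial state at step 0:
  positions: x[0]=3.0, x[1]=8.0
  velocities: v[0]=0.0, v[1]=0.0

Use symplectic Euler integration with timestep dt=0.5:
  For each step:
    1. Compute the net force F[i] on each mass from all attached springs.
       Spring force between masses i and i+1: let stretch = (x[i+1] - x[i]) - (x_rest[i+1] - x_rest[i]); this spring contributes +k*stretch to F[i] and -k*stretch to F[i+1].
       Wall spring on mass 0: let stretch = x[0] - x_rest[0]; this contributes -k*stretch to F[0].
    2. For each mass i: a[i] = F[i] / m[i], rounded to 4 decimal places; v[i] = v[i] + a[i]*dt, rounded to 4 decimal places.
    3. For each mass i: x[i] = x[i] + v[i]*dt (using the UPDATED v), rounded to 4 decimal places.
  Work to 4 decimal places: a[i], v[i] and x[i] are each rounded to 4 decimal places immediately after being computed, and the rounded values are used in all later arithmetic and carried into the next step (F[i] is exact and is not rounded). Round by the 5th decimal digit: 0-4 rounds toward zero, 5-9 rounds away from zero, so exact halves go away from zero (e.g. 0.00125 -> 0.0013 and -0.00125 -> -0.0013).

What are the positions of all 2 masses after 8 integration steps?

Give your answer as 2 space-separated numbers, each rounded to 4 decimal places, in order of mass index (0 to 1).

Step 0: x=[3.0000 8.0000] v=[0.0000 0.0000]
Step 1: x=[4.0000 7.0000] v=[2.0000 -2.0000]
Step 2: x=[4.5000 6.0000] v=[1.0000 -2.0000]
Step 3: x=[3.5000 5.7500] v=[-2.0000 -0.5000]
Step 4: x=[1.8750 5.8750] v=[-3.2500 0.2500]
Step 5: x=[1.3125 5.5000] v=[-1.1250 -0.7500]
Step 6: x=[2.1875 4.5313] v=[1.7500 -1.9375]
Step 7: x=[3.1407 3.8907] v=[1.9063 -1.2813]
Step 8: x=[2.8985 4.3751] v=[-0.4844 0.9687]

Answer: 2.8985 4.3751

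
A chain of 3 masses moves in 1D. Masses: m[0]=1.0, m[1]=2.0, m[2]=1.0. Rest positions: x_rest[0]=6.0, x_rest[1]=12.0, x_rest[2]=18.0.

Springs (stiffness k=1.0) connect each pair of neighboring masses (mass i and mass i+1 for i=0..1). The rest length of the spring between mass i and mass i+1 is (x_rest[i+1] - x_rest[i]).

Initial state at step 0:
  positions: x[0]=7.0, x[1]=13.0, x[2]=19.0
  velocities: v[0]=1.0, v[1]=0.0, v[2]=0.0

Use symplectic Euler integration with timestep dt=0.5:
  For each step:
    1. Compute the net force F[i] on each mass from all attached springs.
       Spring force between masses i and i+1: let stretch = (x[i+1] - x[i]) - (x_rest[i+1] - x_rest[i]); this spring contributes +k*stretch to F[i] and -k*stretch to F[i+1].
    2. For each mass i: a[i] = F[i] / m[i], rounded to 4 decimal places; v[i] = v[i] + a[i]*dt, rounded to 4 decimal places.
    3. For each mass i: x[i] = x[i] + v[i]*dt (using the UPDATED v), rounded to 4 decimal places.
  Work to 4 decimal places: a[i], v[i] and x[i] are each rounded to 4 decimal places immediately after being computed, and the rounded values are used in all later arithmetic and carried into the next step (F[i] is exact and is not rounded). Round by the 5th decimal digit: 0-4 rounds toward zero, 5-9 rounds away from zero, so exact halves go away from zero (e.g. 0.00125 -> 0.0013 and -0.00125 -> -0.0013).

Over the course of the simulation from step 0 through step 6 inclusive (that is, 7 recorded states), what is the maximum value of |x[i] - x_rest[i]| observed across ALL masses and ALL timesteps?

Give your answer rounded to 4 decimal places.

Step 0: x=[7.0000 13.0000 19.0000] v=[1.0000 0.0000 0.0000]
Step 1: x=[7.5000 13.0000 19.0000] v=[1.0000 0.0000 0.0000]
Step 2: x=[7.8750 13.0625 19.0000] v=[0.7500 0.1250 0.0000]
Step 3: x=[8.0469 13.2188 19.0157] v=[0.3438 0.3125 0.0313]
Step 4: x=[8.0118 13.4532 19.0822] v=[-0.0703 0.4688 0.1329]
Step 5: x=[7.8370 13.7111 19.2414] v=[-0.3496 0.5157 0.3184]
Step 6: x=[7.6307 13.9260 19.5181] v=[-0.4126 0.4298 0.5533]
Max displacement = 2.0469

Answer: 2.0469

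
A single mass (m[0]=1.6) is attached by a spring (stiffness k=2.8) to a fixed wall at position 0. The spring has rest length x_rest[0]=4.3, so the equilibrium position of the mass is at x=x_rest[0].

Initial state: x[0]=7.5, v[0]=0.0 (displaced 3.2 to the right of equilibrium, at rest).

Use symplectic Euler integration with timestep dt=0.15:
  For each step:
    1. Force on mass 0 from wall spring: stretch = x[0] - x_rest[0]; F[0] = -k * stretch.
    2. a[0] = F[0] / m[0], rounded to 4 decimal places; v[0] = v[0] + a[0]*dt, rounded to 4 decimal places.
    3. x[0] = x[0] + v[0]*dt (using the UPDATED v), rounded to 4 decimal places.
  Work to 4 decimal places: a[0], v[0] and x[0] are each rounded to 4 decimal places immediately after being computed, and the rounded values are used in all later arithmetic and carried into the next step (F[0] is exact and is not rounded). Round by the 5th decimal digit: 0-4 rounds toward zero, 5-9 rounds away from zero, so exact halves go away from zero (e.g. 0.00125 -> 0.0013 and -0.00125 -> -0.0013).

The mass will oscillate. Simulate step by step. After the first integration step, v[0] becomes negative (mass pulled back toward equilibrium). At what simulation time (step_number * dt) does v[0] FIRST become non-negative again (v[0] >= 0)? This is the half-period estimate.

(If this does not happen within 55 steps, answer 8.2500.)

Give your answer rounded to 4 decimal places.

Step 0: x=[7.5000] v=[0.0000]
Step 1: x=[7.3740] v=[-0.8400]
Step 2: x=[7.1270] v=[-1.6469]
Step 3: x=[6.7687] v=[-2.3890]
Step 4: x=[6.3132] v=[-3.0370]
Step 5: x=[5.7784] v=[-3.5655]
Step 6: x=[5.1854] v=[-3.9536]
Step 7: x=[4.5575] v=[-4.1860]
Step 8: x=[3.9195] v=[-4.2536]
Step 9: x=[3.2964] v=[-4.1537]
Step 10: x=[2.7129] v=[-3.8903]
Step 11: x=[2.1918] v=[-3.4737]
Step 12: x=[1.7538] v=[-2.9203]
Step 13: x=[1.4160] v=[-2.2519]
Step 14: x=[1.1918] v=[-1.4949]
Step 15: x=[1.0900] v=[-0.6790]
Step 16: x=[1.1145] v=[0.1636]
First v>=0 after going negative at step 16, time=2.4000

Answer: 2.4000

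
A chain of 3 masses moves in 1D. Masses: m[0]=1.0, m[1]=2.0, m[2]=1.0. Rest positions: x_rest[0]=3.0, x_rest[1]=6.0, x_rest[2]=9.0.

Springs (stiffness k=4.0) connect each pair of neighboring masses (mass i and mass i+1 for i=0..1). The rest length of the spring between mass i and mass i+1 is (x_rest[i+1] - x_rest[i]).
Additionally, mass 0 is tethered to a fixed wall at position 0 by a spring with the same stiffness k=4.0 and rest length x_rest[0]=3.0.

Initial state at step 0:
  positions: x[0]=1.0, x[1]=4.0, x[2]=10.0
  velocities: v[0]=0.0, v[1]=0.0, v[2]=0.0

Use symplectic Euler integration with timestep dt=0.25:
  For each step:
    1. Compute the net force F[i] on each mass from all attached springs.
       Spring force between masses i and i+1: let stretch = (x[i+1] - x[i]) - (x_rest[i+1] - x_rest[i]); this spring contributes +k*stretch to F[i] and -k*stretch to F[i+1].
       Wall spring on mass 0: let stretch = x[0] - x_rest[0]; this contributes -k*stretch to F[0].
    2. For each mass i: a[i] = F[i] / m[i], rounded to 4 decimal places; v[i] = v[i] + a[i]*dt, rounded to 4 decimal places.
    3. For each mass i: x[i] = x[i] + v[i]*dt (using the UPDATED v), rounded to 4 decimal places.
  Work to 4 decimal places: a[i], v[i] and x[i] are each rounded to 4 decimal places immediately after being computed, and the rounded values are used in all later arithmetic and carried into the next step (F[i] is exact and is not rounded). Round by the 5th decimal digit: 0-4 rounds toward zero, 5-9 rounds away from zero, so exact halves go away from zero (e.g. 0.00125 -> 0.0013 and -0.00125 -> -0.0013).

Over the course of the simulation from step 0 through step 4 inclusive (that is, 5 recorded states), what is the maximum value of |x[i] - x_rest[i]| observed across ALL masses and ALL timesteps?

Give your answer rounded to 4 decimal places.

Answer: 2.9551

Derivation:
Step 0: x=[1.0000 4.0000 10.0000] v=[0.0000 0.0000 0.0000]
Step 1: x=[1.5000 4.3750 9.2500] v=[2.0000 1.5000 -3.0000]
Step 2: x=[2.3438 5.0000 8.0313] v=[3.3750 2.5000 -4.8750]
Step 3: x=[3.2657 5.6719 6.8047] v=[3.6874 2.6876 -4.9063]
Step 4: x=[3.9727 6.1846 6.0449] v=[2.8279 2.0509 -3.0391]
Max displacement = 2.9551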